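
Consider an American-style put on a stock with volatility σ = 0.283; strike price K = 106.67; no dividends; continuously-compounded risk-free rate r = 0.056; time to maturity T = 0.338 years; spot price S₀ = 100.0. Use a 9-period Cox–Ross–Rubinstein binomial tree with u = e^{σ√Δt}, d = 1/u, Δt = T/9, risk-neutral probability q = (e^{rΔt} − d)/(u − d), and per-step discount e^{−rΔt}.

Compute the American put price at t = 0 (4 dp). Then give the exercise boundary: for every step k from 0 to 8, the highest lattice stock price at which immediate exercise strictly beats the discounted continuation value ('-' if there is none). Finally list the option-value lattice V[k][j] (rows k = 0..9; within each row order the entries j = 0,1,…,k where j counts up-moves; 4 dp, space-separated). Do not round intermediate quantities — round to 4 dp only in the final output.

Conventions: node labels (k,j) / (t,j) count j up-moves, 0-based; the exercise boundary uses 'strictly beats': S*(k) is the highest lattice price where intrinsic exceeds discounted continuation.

Δt=0.03756, u=1.05638, d=0.94663, q=0.50548, disc=e^(-rΔt)=0.99790
k=9 terminal: V=max(K-S,0) → 45.6269 38.5503 30.6532 21.8408 12.0067 1.0325 0.0000 0.0000 0.0000 0.0000
k=8: j=0 S=64.4844 intr=42.1856 cont=41.9615 V=42.1856[EX]; j=1 S=71.9600 intr=34.7100 cont=34.4859 V=34.7100[EX]; j=2 S=80.3022 intr=26.3678 cont=26.1437 V=26.3678[EX]; j=3 S=89.6115 intr=17.0585 cont=16.8344 V=17.0585[EX]; j=4 S=100.0000 intr=6.6700 cont=6.4459 V=6.6700[EX]; j=5 S=111.5928 intr=0.0000 cont=0.5095 V=0.5095[hold]; j=6 S=124.5296 intr=0.0000 cont=0.0000 V=0.0000[hold]; j=7 S=138.9661 intr=0.0000 cont=0.0000 V=0.0000[hold]; j=8 S=155.0762 intr=0.0000 cont=0.0000 V=0.0000[hold]  S*(8)=100.0000
k=7: j=0 S=68.1197 intr=38.5503 cont=38.3262 V=38.5503[EX]; j=1 S=76.0168 intr=30.6532 cont=30.4291 V=30.6532[EX]; j=2 S=84.8292 intr=21.8408 cont=21.6167 V=21.8408[EX]; j=3 S=94.6633 intr=12.0067 cont=11.7825 V=12.0067[EX]; j=4 S=105.6375 intr=1.0325 cont=3.5485 V=3.5485[hold]; j=5 S=117.8839 intr=0.0000 cont=0.2514 V=0.2514[hold]; j=6 S=131.5500 intr=0.0000 cont=0.0000 V=0.0000[hold]; j=7 S=146.8003 intr=0.0000 cont=0.0000 V=0.0000[hold]  S*(7)=94.6633
k=6: j=0 S=71.9600 intr=34.7100 cont=34.4859 V=34.7100[EX]; j=1 S=80.3022 intr=26.3678 cont=26.1437 V=26.3678[EX]; j=2 S=89.6115 intr=17.0585 cont=16.8344 V=17.0585[EX]; j=3 S=100.0000 intr=6.6700 cont=7.7150 V=7.7150[hold]; j=4 S=111.5928 intr=0.0000 cont=1.8780 V=1.8780[hold]; j=5 S=124.5296 intr=0.0000 cont=0.1241 V=0.1241[hold]; j=6 S=138.9661 intr=0.0000 cont=0.0000 V=0.0000[hold]  S*(6)=89.6115
k=5: j=0 S=76.0168 intr=30.6532 cont=30.4291 V=30.6532[EX]; j=1 S=84.8292 intr=21.8408 cont=21.6167 V=21.8408[EX]; j=2 S=94.6633 intr=12.0067 cont=12.3097 V=12.3097[hold]; j=3 S=105.6375 intr=1.0325 cont=4.7545 V=4.7545[hold]; j=4 S=117.8839 intr=0.0000 cont=0.9893 V=0.9893[hold]; j=5 S=131.5500 intr=0.0000 cont=0.0612 V=0.0612[hold]  S*(5)=84.8292
k=4: j=0 S=80.3022 intr=26.3678 cont=26.1437 V=26.3678[EX]; j=1 S=89.6115 intr=17.0585 cont=16.9873 V=17.0585[EX]; j=2 S=100.0000 intr=6.6700 cont=8.4729 V=8.4729[hold]; j=3 S=111.5928 intr=0.0000 cont=2.8453 V=2.8453[hold]; j=4 S=124.5296 intr=0.0000 cont=0.5191 V=0.5191[hold]  S*(4)=89.6115
k=3: j=0 S=84.8292 intr=21.8408 cont=21.6167 V=21.8408[EX]; j=1 S=94.6633 intr=12.0067 cont=12.6920 V=12.6920[hold]; j=2 S=105.6375 intr=1.0325 cont=5.6165 V=5.6165[hold]; j=3 S=117.8839 intr=0.0000 cont=1.6660 V=1.6660[hold]  S*(3)=84.8292
k=2: j=0 S=89.6115 intr=17.0585 cont=17.1801 V=17.1801[hold]; j=1 S=100.0000 intr=6.6700 cont=9.0963 V=9.0963[hold]; j=2 S=111.5928 intr=0.0000 cont=3.6120 V=3.6120[hold]  S*(2)=-
k=1: j=0 S=94.6633 intr=12.0067 cont=13.0664 V=13.0664[hold]; j=1 S=105.6375 intr=1.0325 cont=6.3108 V=6.3108[hold]  S*(1)=-
k=0: j=0 S=100.0000 intr=6.6700 cont=9.6313 V=9.6313[hold]  S*(0)=-

price = 9.6313
boundary = - - - 84.8292 89.6115 84.8292 89.6115 94.6633 100.0000
tree:
9.6313
13.0664 6.3108
17.1801 9.0963 3.6120
21.8408 12.6920 5.6165 1.6660
26.3678 17.0585 8.4729 2.8453 0.5191
30.6532 21.8408 12.3097 4.7545 0.9893 0.0612
34.7100 26.3678 17.0585 7.7150 1.8780 0.1241 0.0000
38.5503 30.6532 21.8408 12.0067 3.5485 0.2514 0.0000 0.0000
42.1856 34.7100 26.3678 17.0585 6.6700 0.5095 0.0000 0.0000 0.0000
45.6269 38.5503 30.6532 21.8408 12.0067 1.0325 0.0000 0.0000 0.0000 0.0000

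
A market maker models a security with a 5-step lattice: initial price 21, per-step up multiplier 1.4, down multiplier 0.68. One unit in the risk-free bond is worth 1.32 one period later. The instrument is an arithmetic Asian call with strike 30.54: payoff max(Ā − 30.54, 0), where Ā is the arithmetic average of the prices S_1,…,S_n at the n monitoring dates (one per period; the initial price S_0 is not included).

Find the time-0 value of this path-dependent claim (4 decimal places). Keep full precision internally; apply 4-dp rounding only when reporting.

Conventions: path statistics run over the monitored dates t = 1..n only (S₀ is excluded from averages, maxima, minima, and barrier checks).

price = 5.5465

Set p* = 0.8889 (from d < R < u); the path-dependent value is the discounted p*-expectation over all price paths.
Enumerate all 2^5 = 32 price paths (U = up ×1.4, D = down ×0.68); each path with k up-moves has probability p*^k·(1−p*)^(5−k).
DDDDD: Ā=7.6274, payoff=0.0000, prob=0.000017
UDDDD: Ā=15.7034, payoff=0.0000, prob=0.000135
DUDDD: Ā=12.6794, payoff=0.0000, prob=0.000135
UUDDD: Ā=26.1046, payoff=0.0000, prob=0.001084
DDUDD: Ā=10.6231, payoff=0.0000, prob=0.000135
UDUDD: Ā=21.8710, payoff=0.0000, prob=0.001084
DUUDD: Ā=18.8470, payoff=0.0000, prob=0.001084
UUUDD: Ā=38.8027, payoff=8.2627, prob=0.008671
DDDUD: Ā=9.2248, payoff=0.0000, prob=0.000135
UDDUD: Ā=18.9922, payoff=0.0000, prob=0.001084
DUDUD: Ā=15.9682, payoff=0.0000, prob=0.001084
UUDUD: Ā=32.8757, payoff=2.3357, prob=0.008671
DDUUD: Ā=13.9119, payoff=0.0000, prob=0.001084
UDUUD: Ā=28.6421, payoff=0.0000, prob=0.008671
DUUUD: Ā=25.6181, payoff=0.0000, prob=0.008671
UUUUD: Ā=52.7431, payoff=22.2031, prob=0.069366
DDDDU: Ā=8.2739, payoff=0.0000, prob=0.000135
UDDDU: Ā=17.0346, payoff=0.0000, prob=0.001084
DUDDU: Ā=14.0106, payoff=0.0000, prob=0.001084
UUDDU: Ā=28.8453, payoff=0.0000, prob=0.008671
DDUDU: Ā=11.9543, payoff=0.0000, prob=0.001084
UDUDU: Ā=24.6117, payoff=0.0000, prob=0.008671
DUUDU: Ā=21.5877, payoff=0.0000, prob=0.008671
UUUDU: Ā=44.4453, payoff=13.9053, prob=0.069366
DDDUU: Ā=10.5560, payoff=0.0000, prob=0.001084
UDDUU: Ā=21.7329, payoff=0.0000, prob=0.008671
DUDUU: Ā=18.7089, payoff=0.0000, prob=0.008671
UUDUU: Ā=38.5182, payoff=7.9782, prob=0.069366
DDUUU: Ā=16.6525, payoff=0.0000, prob=0.008671
UDUUU: Ā=34.2846, payoff=3.7446, prob=0.069366
DUUUU: Ā=31.2606, payoff=0.7206, prob=0.069366
UUUUU: Ā=64.3601, payoff=33.8201, prob=0.554929
Price = Σ prob·payoff / R^5 = 22.227522 / 4.007464 = 5.5465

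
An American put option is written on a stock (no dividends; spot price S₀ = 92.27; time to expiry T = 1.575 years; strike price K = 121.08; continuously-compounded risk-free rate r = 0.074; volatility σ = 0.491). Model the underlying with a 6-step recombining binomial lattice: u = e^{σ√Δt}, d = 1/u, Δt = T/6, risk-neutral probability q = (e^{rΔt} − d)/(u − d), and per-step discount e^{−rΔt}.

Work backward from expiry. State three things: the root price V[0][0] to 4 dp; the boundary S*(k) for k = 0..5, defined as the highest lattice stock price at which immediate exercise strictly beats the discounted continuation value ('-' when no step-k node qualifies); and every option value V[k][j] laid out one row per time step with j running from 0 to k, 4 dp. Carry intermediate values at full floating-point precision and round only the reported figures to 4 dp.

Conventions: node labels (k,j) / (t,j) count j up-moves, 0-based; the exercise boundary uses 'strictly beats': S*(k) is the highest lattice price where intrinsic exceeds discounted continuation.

Δt=0.26250  u=1.28603  d=0.77758  q=0.47602  discount=0.98076
step 6 (expiry): payoffs max(K−S,0) = 100.6839 87.3473 65.2900 28.8100 0.0000 0.0000 0.0000
step 5: (k=5,j=0): S=26.2301, K−S=94.8499, hold=92.5207 ⇒ V=94.8499 exercise | (k=5,j=1): S=43.3814, K−S=77.6986, hold=75.3693 ⇒ V=77.6986 exercise | (k=5,j=2): S=71.7477, K−S=49.3323, hold=47.0030 ⇒ V=49.3323 exercise | (k=5,j=3): S=118.6623, K−S=2.4177, hold=14.8055 ⇒ V=14.8055 continue | (k=5,j=4): S=196.2535, K−S=0.0000, hold=0.0000 ⇒ V=0.0000 continue | (k=5,j=5): S=324.5801, K−S=0.0000, hold=0.0000 ⇒ V=0.0000 continue  boundary S*=71.7477
step 4: (k=4,j=0): S=33.7327, K−S=87.3473, hold=85.0180 ⇒ V=87.3473 exercise | (k=4,j=1): S=55.7900, K−S=65.2900, hold=62.9608 ⇒ V=65.2900 exercise | (k=4,j=2): S=92.2700, K−S=28.8100, hold=32.2641 ⇒ V=32.2641 continue | (k=4,j=3): S=152.6037, K−S=0.0000, hold=7.6086 ⇒ V=7.6086 continue | (k=4,j=4): S=252.3885, K−S=0.0000, hold=0.0000 ⇒ V=0.0000 continue  boundary S*=55.7900
step 3: (k=3,j=0): S=43.3814, K−S=77.6986, hold=75.3693 ⇒ V=77.6986 exercise | (k=3,j=1): S=71.7477, K−S=49.3323, hold=48.6156 ⇒ V=49.3323 exercise | (k=3,j=2): S=118.6623, K−S=2.4177, hold=20.1328 ⇒ V=20.1328 continue | (k=3,j=3): S=196.2535, K−S=0.0000, hold=3.9101 ⇒ V=3.9101 continue  boundary S*=71.7477
step 2: (k=2,j=0): S=55.7900, K−S=65.2900, hold=62.9608 ⇒ V=65.2900 exercise | (k=2,j=1): S=92.2700, K−S=28.8100, hold=34.7512 ⇒ V=34.7512 continue | (k=2,j=2): S=152.6037, K−S=0.0000, hold=12.1718 ⇒ V=12.1718 continue  boundary S*=55.7900
step 1: (k=1,j=0): S=71.7477, K−S=49.3323, hold=49.7767 ⇒ V=49.7767 continue | (k=1,j=1): S=118.6623, K−S=2.4177, hold=23.5412 ⇒ V=23.5412 continue  boundary S*=-
step 0: (k=0,j=0): S=92.2700, K−S=28.8100, hold=36.5708 ⇒ V=36.5708 continue  boundary S*=-

price = 36.5708
boundary = - - 55.7900 71.7477 55.7900 71.7477
tree:
36.5708
49.7767 23.5412
65.2900 34.7512 12.1718
77.6986 49.3323 20.1328 3.9101
87.3473 65.2900 32.2641 7.6086 0.0000
94.8499 77.6986 49.3323 14.8055 0.0000 0.0000
100.6839 87.3473 65.2900 28.8100 0.0000 0.0000 0.0000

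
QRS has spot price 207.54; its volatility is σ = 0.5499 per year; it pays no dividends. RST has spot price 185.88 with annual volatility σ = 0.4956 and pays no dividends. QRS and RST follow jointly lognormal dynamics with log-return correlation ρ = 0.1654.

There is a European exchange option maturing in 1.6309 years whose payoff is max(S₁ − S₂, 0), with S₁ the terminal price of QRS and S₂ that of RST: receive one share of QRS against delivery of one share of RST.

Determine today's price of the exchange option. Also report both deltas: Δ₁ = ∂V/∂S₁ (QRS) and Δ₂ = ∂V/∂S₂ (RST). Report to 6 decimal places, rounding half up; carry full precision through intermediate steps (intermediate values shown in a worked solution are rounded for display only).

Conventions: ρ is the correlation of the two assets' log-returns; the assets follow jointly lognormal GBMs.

σ_eff = √(σ₁² + σ₂² − 2ρσ₁σ₂) = √(0.5499² + 0.4956² − 2·0.1654·0.5499·0.4956) = 0.676651
d₁ = (ln(S₁/S₂) + (q₂ − q₁ + σ_eff²/2)T) / (σ_eff√T) = (ln(207.54/185.88) + (0.0 − 0.0 + 0.228928)·1.6309) / 0.864128 = 0.559618
d₂ = d₁ − σ_eff√T = 0.559618 − 0.864128 = -0.304510
N(d₁) = 0.712130,  N(d₂) = 0.380370
V = S₁·e^{−q₁T}·N(d₁) − S₂·e^{−q₂T}·N(d₂) = 147.795451 − 70.703085 = 77.092366
Key observation: r never enters — measured in units of RST, the claim is a call on S₁/S₂ struck at 1, so only the dividend yields and σ_eff matter.
Δ₁ = e^{−q₁T}·N(d₁) = 0.712130;  Δ₂ = −e^{−q₂T}·N(d₂) = -0.380370

exchange price = 77.092366
Δ1 = 0.712130
Δ2 = -0.380370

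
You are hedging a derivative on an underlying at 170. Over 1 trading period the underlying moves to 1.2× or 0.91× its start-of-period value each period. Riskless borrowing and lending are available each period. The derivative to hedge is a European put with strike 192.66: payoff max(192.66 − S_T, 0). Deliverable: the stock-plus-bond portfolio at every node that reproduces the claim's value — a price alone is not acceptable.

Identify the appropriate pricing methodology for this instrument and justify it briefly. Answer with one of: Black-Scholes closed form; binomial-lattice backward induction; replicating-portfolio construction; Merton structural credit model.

Key observation: the mandate to exhibit the hedge at every date and state singles out the replicating-portfolio construction on the 1-period tree with factors 1.2 and 0.91 from 170.

framework: replicating-portfolio construction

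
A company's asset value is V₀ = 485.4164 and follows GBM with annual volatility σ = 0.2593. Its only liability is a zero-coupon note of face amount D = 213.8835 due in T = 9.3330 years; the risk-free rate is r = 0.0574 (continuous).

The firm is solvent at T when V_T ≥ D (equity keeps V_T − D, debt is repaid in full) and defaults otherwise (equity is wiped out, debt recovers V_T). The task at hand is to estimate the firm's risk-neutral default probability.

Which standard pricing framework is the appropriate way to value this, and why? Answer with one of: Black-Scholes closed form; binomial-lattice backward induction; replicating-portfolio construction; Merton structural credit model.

framework: Merton structural credit model

Key observation: the question is about default risk generated by asset-value dynamics against a debt face of 213.8835 — the structural framework prices exactly that.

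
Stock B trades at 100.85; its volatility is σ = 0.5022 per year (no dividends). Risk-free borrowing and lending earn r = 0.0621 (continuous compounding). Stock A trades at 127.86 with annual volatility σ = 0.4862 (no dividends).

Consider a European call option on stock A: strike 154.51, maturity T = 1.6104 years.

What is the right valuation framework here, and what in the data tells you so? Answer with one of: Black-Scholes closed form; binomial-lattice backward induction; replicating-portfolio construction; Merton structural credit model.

Key observation: everything needed for the exact continuous-time valuation of the European call on stock A (strike 154.51) is given, and no feature rules the closed form out.

framework: Black-Scholes closed form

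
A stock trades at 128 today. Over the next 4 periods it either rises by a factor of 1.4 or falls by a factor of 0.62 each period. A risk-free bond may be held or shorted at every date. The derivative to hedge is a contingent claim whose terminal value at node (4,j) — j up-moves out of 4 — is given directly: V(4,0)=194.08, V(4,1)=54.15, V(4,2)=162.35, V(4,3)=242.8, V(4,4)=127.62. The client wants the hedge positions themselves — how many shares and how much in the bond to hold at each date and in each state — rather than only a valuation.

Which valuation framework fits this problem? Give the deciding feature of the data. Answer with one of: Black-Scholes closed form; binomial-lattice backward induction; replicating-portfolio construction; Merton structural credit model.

Key observation: a price alone would not answer the question — the per-node share/bond construction on the spot-128, 1.4/0.62 tree is required, and only the replicating-portfolio method yields it.

framework: replicating-portfolio construction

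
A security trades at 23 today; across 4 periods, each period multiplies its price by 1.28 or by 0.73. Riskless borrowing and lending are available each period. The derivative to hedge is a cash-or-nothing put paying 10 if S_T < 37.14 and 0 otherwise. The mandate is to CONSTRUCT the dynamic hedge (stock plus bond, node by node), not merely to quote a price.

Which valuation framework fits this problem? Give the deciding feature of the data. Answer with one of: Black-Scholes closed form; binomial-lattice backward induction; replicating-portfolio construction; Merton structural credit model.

Key observation: since the answer must list Δ and B at each node of the 1.28/0.73 lattice on 23, the replicating-portfolio method — solving the two-state system at every node — is the one that applies.

framework: replicating-portfolio construction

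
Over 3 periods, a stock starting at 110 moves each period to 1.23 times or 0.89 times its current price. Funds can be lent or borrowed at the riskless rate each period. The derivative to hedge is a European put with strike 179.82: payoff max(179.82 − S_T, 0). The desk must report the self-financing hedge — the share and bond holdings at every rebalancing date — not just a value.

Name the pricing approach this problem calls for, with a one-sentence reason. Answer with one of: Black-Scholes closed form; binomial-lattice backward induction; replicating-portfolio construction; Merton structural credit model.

framework: replicating-portfolio construction

Key observation: the task asks for the hedge itself — share and bond holdings at every node of the 3-period tree on spot 110 with factors 1.23/0.89 — which is exactly what the replicating-portfolio construction produces.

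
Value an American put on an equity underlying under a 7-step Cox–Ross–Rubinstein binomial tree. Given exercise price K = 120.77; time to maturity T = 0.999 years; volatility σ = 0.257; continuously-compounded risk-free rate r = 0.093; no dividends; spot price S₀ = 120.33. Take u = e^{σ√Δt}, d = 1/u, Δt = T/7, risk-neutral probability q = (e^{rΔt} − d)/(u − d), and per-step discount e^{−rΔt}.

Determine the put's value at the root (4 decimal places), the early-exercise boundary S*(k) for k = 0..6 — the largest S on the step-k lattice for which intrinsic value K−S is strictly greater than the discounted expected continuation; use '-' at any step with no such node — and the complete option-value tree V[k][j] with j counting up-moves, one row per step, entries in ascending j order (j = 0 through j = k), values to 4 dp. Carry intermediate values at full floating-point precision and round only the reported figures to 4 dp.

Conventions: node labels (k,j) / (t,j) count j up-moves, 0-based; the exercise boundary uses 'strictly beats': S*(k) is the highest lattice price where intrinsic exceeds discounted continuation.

Δt=0.14271, u=1.10196, d=0.90748, q=0.54445, disc=e^(-rΔt)=0.98682
k=7 terminal: V=max(K-S,0) → 59.7855 46.7159 30.8453 11.5734 0.0000 0.0000 0.0000 0.0000
k=6: j=0 S=67.2024 intr=53.5676 cont=51.9753 V=53.5676[EX]; j=1 S=81.6045 intr=39.1655 cont=37.5731 V=39.1655[EX]; j=2 S=99.0933 intr=21.6767 cont=20.0844 V=21.6767[EX]; j=3 S=120.3300 intr=0.4400 cont=5.2028 V=5.2028[hold]; j=4 S=146.1180 intr=0.0000 cont=0.0000 V=0.0000[hold]; j=5 S=177.4327 intr=0.0000 cont=0.0000 V=0.0000[hold]; j=6 S=215.4584 intr=0.0000 cont=0.0000 V=0.0000[hold]  S*(6)=99.0933
k=5: j=0 S=74.0541 intr=46.7159 cont=45.1235 V=46.7159[EX]; j=1 S=89.9247 intr=30.8453 cont=29.2529 V=30.8453[EX]; j=2 S=109.1966 intr=11.5734 cont=12.5400 V=12.5400[hold]; j=3 S=132.5986 intr=0.0000 cont=2.3389 V=2.3389[hold]; j=4 S=161.0159 intr=0.0000 cont=0.0000 V=0.0000[hold]; j=5 S=195.5233 intr=0.0000 cont=0.0000 V=0.0000[hold]  S*(5)=89.9247
k=4: j=0 S=81.6045 intr=39.1655 cont=37.5731 V=39.1655[EX]; j=1 S=99.0933 intr=21.6767 cont=20.6037 V=21.6767[EX]; j=2 S=120.3300 intr=0.4400 cont=6.8939 V=6.8939[hold]; j=3 S=146.1180 intr=0.0000 cont=1.0514 V=1.0514[hold]; j=4 S=177.4327 intr=0.0000 cont=0.0000 V=0.0000[hold]  S*(4)=99.0933
k=3: j=0 S=89.9247 intr=30.8453 cont=29.2529 V=30.8453[EX]; j=1 S=109.1966 intr=11.5734 cont=13.4486 V=13.4486[hold]; j=2 S=132.5986 intr=0.0000 cont=3.6641 V=3.6641[hold]; j=3 S=161.0159 intr=0.0000 cont=0.4727 V=0.4727[hold]  S*(3)=89.9247
k=2: j=0 S=99.0933 intr=21.6767 cont=21.0919 V=21.6767[EX]; j=1 S=120.3300 intr=0.4400 cont=8.0144 V=8.0144[hold]; j=2 S=146.1180 intr=0.0000 cont=1.9011 V=1.9011[hold]  S*(2)=99.0933
k=1: j=0 S=109.1966 intr=11.5734 cont=14.0506 V=14.0506[hold]; j=1 S=132.5986 intr=0.0000 cont=4.6242 V=4.6242[hold]  S*(1)=-
k=0: j=0 S=120.3300 intr=0.4400 cont=8.8008 V=8.8008[hold]  S*(0)=-

price = 8.8008
boundary = - - 99.0933 89.9247 99.0933 89.9247 99.0933
tree:
8.8008
14.0506 4.6242
21.6767 8.0144 1.9011
30.8453 13.4486 3.6641 0.4727
39.1655 21.6767 6.8939 1.0514 0.0000
46.7159 30.8453 12.5400 2.3389 0.0000 0.0000
53.5676 39.1655 21.6767 5.2028 0.0000 0.0000 0.0000
59.7855 46.7159 30.8453 11.5734 0.0000 0.0000 0.0000 0.0000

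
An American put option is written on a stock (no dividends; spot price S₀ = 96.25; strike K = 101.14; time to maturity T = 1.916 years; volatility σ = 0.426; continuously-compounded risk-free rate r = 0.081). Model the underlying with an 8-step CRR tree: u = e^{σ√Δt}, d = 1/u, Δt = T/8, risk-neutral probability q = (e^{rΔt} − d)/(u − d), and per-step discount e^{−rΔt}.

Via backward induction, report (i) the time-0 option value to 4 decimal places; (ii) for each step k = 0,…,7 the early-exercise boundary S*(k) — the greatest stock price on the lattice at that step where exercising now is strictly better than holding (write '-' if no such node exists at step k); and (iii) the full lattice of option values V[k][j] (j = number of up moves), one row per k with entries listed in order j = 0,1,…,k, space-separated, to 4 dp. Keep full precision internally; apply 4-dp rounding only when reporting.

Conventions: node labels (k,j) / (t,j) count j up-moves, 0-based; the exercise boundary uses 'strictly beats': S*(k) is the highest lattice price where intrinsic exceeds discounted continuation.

Δt=0.23950, u=1.23180, d=0.81182, q=0.49471, disc=e^(-rΔt)=0.98079
k=8 terminal: V=max(K-S,0) → 82.9819 73.5880 59.3343 37.7066 4.8900 0.0000 0.0000 0.0000 0.0000
k=7: j=0 S=22.3672 intr=78.7728 cont=76.8296 V=78.7728[EX]; j=1 S=33.9386 intr=67.2014 cont=65.2582 V=67.2014[EX]; j=2 S=51.4964 intr=49.6436 cont=47.7004 V=49.6436[EX]; j=3 S=78.1375 intr=23.0025 cont=21.0594 V=23.0025[EX]; j=4 S=118.5610 intr=0.0000 cont=2.4234 V=2.4234[hold]; j=5 S=179.8973 intr=0.0000 cont=0.0000 V=0.0000[hold]; j=6 S=272.9651 intr=0.0000 cont=0.0000 V=0.0000[hold]; j=7 S=414.1806 intr=0.0000 cont=0.0000 V=0.0000[hold]  S*(7)=78.1375
k=6: j=0 S=27.5520 intr=73.5880 cont=71.6449 V=73.5880[EX]; j=1 S=41.8057 intr=59.3343 cont=57.3911 V=59.3343[EX]; j=2 S=63.4334 intr=37.7066 cont=35.7634 V=37.7066[EX]; j=3 S=96.2500 intr=4.8900 cont=12.5755 V=12.5755[hold]; j=4 S=146.0439 intr=0.0000 cont=1.2010 V=1.2010[hold]; j=5 S=221.5980 intr=0.0000 cont=0.0000 V=0.0000[hold]; j=6 S=336.2393 intr=0.0000 cont=0.0000 V=0.0000[hold]  S*(6)=63.4334
k=5: j=0 S=33.9386 intr=67.2014 cont=65.2582 V=67.2014[EX]; j=1 S=51.4964 intr=49.6436 cont=47.7004 V=49.6436[EX]; j=2 S=78.1375 intr=23.0025 cont=24.7884 V=24.7884[hold]; j=3 S=118.5610 intr=0.0000 cont=6.8149 V=6.8149[hold]; j=4 S=179.8973 intr=0.0000 cont=0.5952 V=0.5952[hold]; j=5 S=272.9651 intr=0.0000 cont=0.0000 V=0.0000[hold]  S*(5)=51.4964
k=4: j=0 S=41.8057 intr=59.3343 cont=57.3911 V=59.3343[EX]; j=1 S=63.4334 intr=37.7066 cont=36.6299 V=37.7066[EX]; j=2 S=96.2500 intr=4.8900 cont=15.5913 V=15.5913[hold]; j=3 S=146.0439 intr=0.0000 cont=3.6661 V=3.6661[hold]; j=4 S=221.5980 intr=0.0000 cont=0.2950 V=0.2950[hold]  S*(4)=63.4334
k=3: j=0 S=51.4964 intr=49.6436 cont=47.7004 V=49.6436[EX]; j=1 S=78.1375 intr=23.0025 cont=26.2517 V=26.2517[hold]; j=2 S=118.5610 intr=0.0000 cont=9.5056 V=9.5056[hold]; j=3 S=179.8973 intr=0.0000 cont=1.9600 V=1.9600[hold]  S*(3)=51.4964
k=2: j=0 S=63.4334 intr=37.7066 cont=37.3399 V=37.7066[EX]; j=1 S=96.2500 intr=4.8900 cont=17.6220 V=17.6220[hold]; j=2 S=146.0439 intr=0.0000 cont=5.6618 V=5.6618[hold]  S*(2)=63.4334
k=1: j=0 S=78.1375 intr=23.0025 cont=27.2370 V=27.2370[hold]; j=1 S=118.5610 intr=0.0000 cont=11.4803 V=11.4803[hold]  S*(1)=-
k=0: j=0 S=96.2500 intr=4.8900 cont=19.0685 V=19.0685[hold]  S*(0)=-

price = 19.0685
boundary = - - 63.4334 51.4964 63.4334 51.4964 63.4334 78.1375
tree:
19.0685
27.2370 11.4803
37.7066 17.6220 5.6618
49.6436 26.2517 9.5056 1.9600
59.3343 37.7066 15.5913 3.6661 0.2950
67.2014 49.6436 24.7884 6.8149 0.5952 0.0000
73.5880 59.3343 37.7066 12.5755 1.2010 0.0000 0.0000
78.7728 67.2014 49.6436 23.0025 2.4234 0.0000 0.0000 0.0000
82.9819 73.5880 59.3343 37.7066 4.8900 0.0000 0.0000 0.0000 0.0000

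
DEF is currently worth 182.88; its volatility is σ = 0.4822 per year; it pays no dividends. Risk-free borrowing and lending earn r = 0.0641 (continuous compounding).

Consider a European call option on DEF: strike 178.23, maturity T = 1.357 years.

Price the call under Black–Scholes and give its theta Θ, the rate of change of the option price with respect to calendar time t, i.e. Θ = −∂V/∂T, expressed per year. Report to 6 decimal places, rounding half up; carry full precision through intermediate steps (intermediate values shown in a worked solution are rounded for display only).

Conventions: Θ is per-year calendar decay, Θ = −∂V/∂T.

σ√T = 0.4822·√1.357 = 0.561716
d₁ = (ln(S/K) + (r+σ²/2)T) / (σ√T) = (ln(182.88/178.23) + (0.0641+0.4822²/2)·1.357) / 0.561716 = (0.025755 + 0.244746) / 0.561716 = 0.481563
d₂ = d₁ − σ√T = 0.481563 − 0.561716 = -0.080154
e^{−rT} = 0.916692
N(d₁) = 0.684942,  N(d₂) = 0.468058
Call price V = S·N(d₁) − K·e^{−rT}·N(d₂) = 125.262140 − 76.472185 = 48.789956
φ(d₁) = (1/√(2π))·e^{−d₁²/2} = 0.355265
Θ = −S·φ(d₁)·σ/(2√T) − r·K·e^{−rT}·N(d₂) = −13.447035 − 4.901867 = -18.348902

price = 48.789956
Θ = -18.348902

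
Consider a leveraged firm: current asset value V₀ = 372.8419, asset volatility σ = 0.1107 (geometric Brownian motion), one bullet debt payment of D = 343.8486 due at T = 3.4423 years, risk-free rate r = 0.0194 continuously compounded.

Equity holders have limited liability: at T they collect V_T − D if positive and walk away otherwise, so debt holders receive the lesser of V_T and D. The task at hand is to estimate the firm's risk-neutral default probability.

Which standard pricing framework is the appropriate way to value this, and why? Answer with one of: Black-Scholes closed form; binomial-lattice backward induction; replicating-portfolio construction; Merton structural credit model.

framework: Merton structural credit model

Key observation: assets follow a GBM and default happens iff V_T < 343.8486; valuing claims on that split (equity as a call, risky debt as the residual) is the structural model's definition.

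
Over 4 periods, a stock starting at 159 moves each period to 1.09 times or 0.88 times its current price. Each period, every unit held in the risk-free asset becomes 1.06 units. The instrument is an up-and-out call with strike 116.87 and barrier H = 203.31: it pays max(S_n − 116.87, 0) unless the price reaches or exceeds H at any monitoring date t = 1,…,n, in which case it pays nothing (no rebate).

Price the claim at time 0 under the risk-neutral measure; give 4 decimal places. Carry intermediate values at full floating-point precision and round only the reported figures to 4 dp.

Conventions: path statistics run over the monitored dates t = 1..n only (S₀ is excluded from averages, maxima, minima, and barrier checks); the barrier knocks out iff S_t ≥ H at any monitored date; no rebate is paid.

price = 15.8586

Risk-neutral up-probability p* = (R−d)/(u−d) = (1.06−0.88)/(1.09−0.88) = 0.8571; the claim prices as the p*-weighted sum of path payoffs discounted by R^4.
Enumerate all 2^4 = 16 price paths (U = up ×1.09, D = down ×0.88); each path with k up-moves has probability p*^k·(1−p*)^(4−k).
DDDD: M=139.9200, payoff=0.0000, prob=0.000416
UDDD: M=173.3100, payoff=1.2359, prob=0.002499
DUDD: M=152.5128, payoff=1.2359, prob=0.002499
UUDD: M=188.9079, payoff=29.4203, prob=0.014994
DDUD: M=139.9200, payoff=1.2359, prob=0.002499
UDUD: M=173.3100, payoff=29.4203, prob=0.014994
DUUD: M=166.2390, payoff=29.4203, prob=0.014994
UUUD: M=205.9096, payoff=0.0000, prob=0.089963
DDDU: M=139.9200, payoff=1.2359, prob=0.002499
UDDU: M=173.3100, payoff=29.4203, prob=0.014994
DUDU: M=152.5128, payoff=29.4203, prob=0.014994
UUDU: M=188.9079, payoff=64.3305, prob=0.089963
DDUU: M=146.2903, payoff=29.4203, prob=0.014994
UDUU: M=181.2005, payoff=64.3305, prob=0.089963
DUUU: M=181.2005, payoff=64.3305, prob=0.089963
UUUU: M=224.4415, payoff=0.0000, prob=0.539775
Price = Σ prob·payoff / R^4 = 20.021066 / 1.262477 = 15.8586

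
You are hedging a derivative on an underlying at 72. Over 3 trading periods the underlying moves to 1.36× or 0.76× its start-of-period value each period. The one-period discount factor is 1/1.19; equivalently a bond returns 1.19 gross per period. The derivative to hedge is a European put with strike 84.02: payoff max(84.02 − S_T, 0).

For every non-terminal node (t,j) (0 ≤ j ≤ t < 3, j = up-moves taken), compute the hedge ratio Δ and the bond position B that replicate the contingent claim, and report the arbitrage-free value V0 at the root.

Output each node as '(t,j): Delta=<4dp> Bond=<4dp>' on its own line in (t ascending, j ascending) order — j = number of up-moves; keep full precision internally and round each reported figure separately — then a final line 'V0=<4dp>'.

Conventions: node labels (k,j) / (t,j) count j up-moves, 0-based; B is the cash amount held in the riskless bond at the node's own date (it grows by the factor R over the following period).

The replicating-portfolio and risk-neutral prices coincide; use p* = (1.19−0.76)/(1.36−0.76) = 0.7167 for the latter.
Expiry values: V(3,0)=52.4137, V(3,1)=27.4614, V(3,2)=0.0000, V(3,3)=0.0000
Node (2,0) S=41.5872: V=(p*·27.4614+(1−p*)·52.4137)/1.19=29.0178; Δ=(27.4614−52.4137)/(56.5586−31.6063)=-1.0000; B=V−Δ·S=70.6050
Node (2,1) S=74.4192: V=(p*·0.0000+(1−p*)·27.4614)/1.19=6.5384; Δ=(0.0000−27.4614)/(101.2101−56.5586)=-0.6150; B=V−Δ·S=52.3074
Node (2,2) S=133.1712: V=(p*·0.0000+(1−p*)·0.0000)/1.19=0.0000; Δ=(0.0000−0.0000)/(181.1128−101.2101)=0.0000; B=V−Δ·S=0.0000
Node (1,0) S=54.7200: V=(p*·6.5384+(1−p*)·29.0178)/1.19=10.8467; Δ=(6.5384−29.0178)/(74.4192−41.5872)=-0.6847; B=V−Δ·S=48.3124
Node (1,1) S=97.9200: V=(p*·0.0000+(1−p*)·6.5384)/1.19=1.5568; Δ=(0.0000−6.5384)/(133.1712−74.4192)=-0.1113; B=V−Δ·S=12.4542
Node (0,0) S=72.0000: V=(p*·1.5568+(1−p*)·10.8467)/1.19=3.5201; Δ=(1.5568−10.8467)/(97.9200−54.7200)=-0.2150; B=V−Δ·S=19.0034
Check: Δ(0,0)·S0 + B(0,0) = 3.5201 = V0.

(0,0): Delta=-0.2150 Bond=19.0034
(1,0): Delta=-0.6847 Bond=48.3124
(1,1): Delta=-0.1113 Bond=12.4542
(2,0): Delta=-1.0000 Bond=70.6050
(2,1): Delta=-0.6150 Bond=52.3074
(2,2): Delta=0.0000 Bond=0.0000
V0=3.5201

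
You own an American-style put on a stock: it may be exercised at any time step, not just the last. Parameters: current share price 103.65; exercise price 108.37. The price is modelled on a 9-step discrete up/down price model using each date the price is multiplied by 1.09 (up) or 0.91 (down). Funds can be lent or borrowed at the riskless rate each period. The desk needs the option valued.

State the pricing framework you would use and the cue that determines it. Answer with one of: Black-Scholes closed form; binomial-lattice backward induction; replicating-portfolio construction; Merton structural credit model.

Key observation: early exercise of the strike-108.37 put must be checked at each of the 9 dates (spot 103.65), which forces a node-by-node comparison of intrinsic and continuation value backward from expiry.

framework: binomial-lattice backward induction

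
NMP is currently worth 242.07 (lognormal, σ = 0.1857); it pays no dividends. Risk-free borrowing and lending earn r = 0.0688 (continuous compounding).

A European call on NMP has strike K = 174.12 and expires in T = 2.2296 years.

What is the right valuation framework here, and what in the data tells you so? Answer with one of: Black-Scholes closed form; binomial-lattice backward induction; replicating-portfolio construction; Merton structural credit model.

Key observation: a European claim on NMP (strike 174.12) — a lognormal (GBM) underlying with constant rate and volatility — has an exact closed-form value; no lattice or capital structure is involved.

framework: Black-Scholes closed form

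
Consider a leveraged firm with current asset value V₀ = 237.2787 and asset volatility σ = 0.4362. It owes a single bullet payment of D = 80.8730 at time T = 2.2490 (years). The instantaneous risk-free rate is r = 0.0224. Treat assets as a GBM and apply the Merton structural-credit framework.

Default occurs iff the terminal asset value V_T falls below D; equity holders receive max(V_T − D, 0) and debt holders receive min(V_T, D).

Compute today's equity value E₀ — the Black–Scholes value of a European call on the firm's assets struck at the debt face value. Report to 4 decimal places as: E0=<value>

Work the structural quantities from V₀ = 237.2787 against face 80.8730:
d₁ = [ln(V₀/D) + (r + σ²/2)T] / (σ√T)
   = [ln(237.2787/80.8730) + (0.0224 + 0.5·0.4362²)·2.2490] / (0.4362·√2.2490)
   = [1.076355 + 0.264337] / 0.654155 = 2.049503
d₂ = d₁ − σ√T = 2.049503 − 0.654155 = 1.395349
N(d₁) = 0.979794,  N(d₂) = 0.918545,  e^(−rT) = 0.950870
E₀ = V₀·N(d₁) − D·e^(−rT)·N(d₂)
   = 237.2787·0.979794 − 80.8730·0.950870·0.918545 = 161.848297

E0=161.8483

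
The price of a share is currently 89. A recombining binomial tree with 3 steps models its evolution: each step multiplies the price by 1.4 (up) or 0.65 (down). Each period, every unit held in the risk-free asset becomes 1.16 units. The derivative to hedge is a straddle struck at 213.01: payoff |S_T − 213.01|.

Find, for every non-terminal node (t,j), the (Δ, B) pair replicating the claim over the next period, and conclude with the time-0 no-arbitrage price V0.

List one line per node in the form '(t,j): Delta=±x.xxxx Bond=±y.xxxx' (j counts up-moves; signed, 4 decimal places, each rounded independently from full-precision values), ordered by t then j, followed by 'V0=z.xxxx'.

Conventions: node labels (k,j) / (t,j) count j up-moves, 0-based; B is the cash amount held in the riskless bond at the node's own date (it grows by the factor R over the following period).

(0,0): Delta=-0.6787 Bond=120.4427
(1,0): Delta=-1.0000 Bond=158.3011
(1,1): Delta=-0.6085 Bond=130.9665
(2,0): Delta=-1.0000 Bond=183.6293
(2,1): Delta=-1.0000 Bond=183.6293
(2,2): Delta=-0.5230 Bond=136.9997
V0=60.0390

Since d<R<u, set p* = (R−d)/(u−d) = 0.6800; price each node as the discounted p*-expectation of its children.
Payoffs at expiry: V(3,0)=188.5684, V(3,1)=160.3665, V(3,2)=99.6240, V(3,3)=31.2060
(2,0): S=37.6025. Δ = (V_up−V_dn)/(S_up−S_dn) = (160.3665−188.5684)/(52.6435−24.4416) = -1.0000. V = [p*·160.3665 + (1−p*)·188.5684]/1.16 = 146.0268. B = V − Δ·S = 183.6293.
(2,1): S=80.9900. Δ = (V_up−V_dn)/(S_up−S_dn) = (99.6240−160.3665)/(113.3860−52.6435) = -1.0000. V = [p*·99.6240 + (1−p*)·160.3665]/1.16 = 102.6393. B = V − Δ·S = 183.6293.
(2,2): S=174.4400. Δ = (V_up−V_dn)/(S_up−S_dn) = (31.2060−99.6240)/(244.2160−113.3860) = -0.5230. V = [p*·31.2060 + (1−p*)·99.6240]/1.16 = 45.7757. B = V − Δ·S = 136.9997.
(1,0): S=57.8500. Δ = (V_up−V_dn)/(S_up−S_dn) = (102.6393−146.0268)/(80.9900−37.6025) = -1.0000. V = [p*·102.6393 + (1−p*)·146.0268]/1.16 = 100.4511. B = V − Δ·S = 158.3011.
(1,1): S=124.6000. Δ = (V_up−V_dn)/(S_up−S_dn) = (45.7757−102.6393)/(174.4400−80.9900) = -0.6085. V = [p*·45.7757 + (1−p*)·102.6393]/1.16 = 55.1483. B = V − Δ·S = 130.9665.
(0,0): S=89.0000. Δ = (V_up−V_dn)/(S_up−S_dn) = (55.1483−100.4511)/(124.6000−57.8500) = -0.6787. V = [p*·55.1483 + (1−p*)·100.4511]/1.16 = 60.0390. B = V − Δ·S = 120.4427.
As a check, the time-0 holding Δ(0,0)·S0 + B(0,0) comes to 60.0390 — exactly V0.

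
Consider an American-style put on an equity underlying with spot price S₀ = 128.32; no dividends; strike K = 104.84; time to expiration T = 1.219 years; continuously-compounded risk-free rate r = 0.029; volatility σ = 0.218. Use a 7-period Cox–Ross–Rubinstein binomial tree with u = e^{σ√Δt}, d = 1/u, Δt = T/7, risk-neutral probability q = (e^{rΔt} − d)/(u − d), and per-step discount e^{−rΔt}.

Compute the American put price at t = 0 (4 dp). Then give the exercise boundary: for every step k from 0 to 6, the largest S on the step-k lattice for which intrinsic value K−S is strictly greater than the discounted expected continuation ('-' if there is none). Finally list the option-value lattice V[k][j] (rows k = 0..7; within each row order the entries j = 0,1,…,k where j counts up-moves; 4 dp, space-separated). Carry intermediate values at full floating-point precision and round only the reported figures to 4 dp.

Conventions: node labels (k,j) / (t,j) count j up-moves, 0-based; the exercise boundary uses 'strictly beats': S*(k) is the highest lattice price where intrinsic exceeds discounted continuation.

Δt=0.17414  u=1.09524  d=0.91304  q=0.50506  discount=0.99496
step 7 (expiry): payoffs max(K−S,0) = 36.9614 23.4164 7.1685 0.0000 0.0000 0.0000 0.0000 0.0000
step 6: (k=6,j=0): S=74.3433, K−S=30.4967, hold=29.9686 ⇒ V=30.4967 exercise | (k=6,j=1): S=89.1783, K−S=15.6617, hold=15.1336 ⇒ V=15.6617 exercise | (k=6,j=2): S=106.9736, K−S=0.0000, hold=3.5301 ⇒ V=3.5301 continue | (k=6,j=3): S=128.3200, K−S=0.0000, hold=0.0000 ⇒ V=0.0000 continue | (k=6,j=4): S=153.9260, K−S=0.0000, hold=0.0000 ⇒ V=0.0000 continue | (k=6,j=5): S=184.6416, K−S=0.0000, hold=0.0000 ⇒ V=0.0000 continue | (k=6,j=6): S=221.4864, K−S=0.0000, hold=0.0000 ⇒ V=0.0000 continue  boundary S*=89.1783
step 5: (k=5,j=0): S=81.4236, K−S=23.4164, hold=22.8883 ⇒ V=23.4164 exercise | (k=5,j=1): S=97.6715, K−S=7.1685, hold=9.4865 ⇒ V=9.4865 continue | (k=5,j=2): S=117.1617, K−S=0.0000, hold=1.7384 ⇒ V=1.7384 continue | (k=5,j=3): S=140.5410, K−S=0.0000, hold=0.0000 ⇒ V=0.0000 continue | (k=5,j=4): S=168.5857, K−S=0.0000, hold=0.0000 ⇒ V=0.0000 continue | (k=5,j=5): S=202.2266, K−S=0.0000, hold=0.0000 ⇒ V=0.0000 continue  boundary S*=81.4236
step 4: (k=4,j=0): S=89.1783, K−S=15.6617, hold=16.2984 ⇒ V=16.2984 continue | (k=4,j=1): S=106.9736, K−S=0.0000, hold=5.5451 ⇒ V=5.5451 continue | (k=4,j=2): S=128.3200, K−S=0.0000, hold=0.8561 ⇒ V=0.8561 continue | (k=4,j=3): S=153.9260, K−S=0.0000, hold=0.0000 ⇒ V=0.0000 continue | (k=4,j=4): S=184.6416, K−S=0.0000, hold=0.0000 ⇒ V=0.0000 continue  boundary S*=-
step 3: (k=3,j=0): S=97.6715, K−S=7.1685, hold=10.8126 ⇒ V=10.8126 continue | (k=3,j=1): S=117.1617, K−S=0.0000, hold=3.1609 ⇒ V=3.1609 continue | (k=3,j=2): S=140.5410, K−S=0.0000, hold=0.4216 ⇒ V=0.4216 continue | (k=3,j=3): S=168.5857, K−S=0.0000, hold=0.0000 ⇒ V=0.0000 continue  boundary S*=-
step 2: (k=2,j=0): S=106.9736, K−S=0.0000, hold=6.9130 ⇒ V=6.9130 continue | (k=2,j=1): S=128.3200, K−S=0.0000, hold=1.7684 ⇒ V=1.7684 continue | (k=2,j=2): S=153.9260, K−S=0.0000, hold=0.2076 ⇒ V=0.2076 continue  boundary S*=-
step 1: (k=1,j=0): S=117.1617, K−S=0.0000, hold=4.2929 ⇒ V=4.2929 continue | (k=1,j=1): S=140.5410, K−S=0.0000, hold=0.9752 ⇒ V=0.9752 continue  boundary S*=-
step 0: (k=0,j=0): S=128.3200, K−S=0.0000, hold=2.6041 ⇒ V=2.6041 continue  boundary S*=-

price = 2.6041
boundary = - - - - - 81.4236 89.1783
tree:
2.6041
4.2929 0.9752
6.9130 1.7684 0.2076
10.8126 3.1609 0.4216 0.0000
16.2984 5.5451 0.8561 0.0000 0.0000
23.4164 9.4865 1.7384 0.0000 0.0000 0.0000
30.4967 15.6617 3.5301 0.0000 0.0000 0.0000 0.0000
36.9614 23.4164 7.1685 0.0000 0.0000 0.0000 0.0000 0.0000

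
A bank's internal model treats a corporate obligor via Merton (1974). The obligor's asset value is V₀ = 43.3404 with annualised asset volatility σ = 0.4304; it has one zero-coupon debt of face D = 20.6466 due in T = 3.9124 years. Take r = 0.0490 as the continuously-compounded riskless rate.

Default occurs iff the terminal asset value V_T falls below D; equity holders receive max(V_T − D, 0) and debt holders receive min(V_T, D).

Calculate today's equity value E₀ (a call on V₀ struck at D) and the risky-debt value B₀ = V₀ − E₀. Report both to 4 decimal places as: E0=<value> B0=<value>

E0=27.8035 B0=15.5369

Apply the equity-as-call identities (strike 20.6466, horizon 3.9124 years):
d₁ = [ln(V₀/D) + (r + σ²/2)T] / (σ√T)
   = [ln(43.3404/20.6466) + (0.0490 + 0.5·0.4304²)·3.9124] / (0.4304·√3.9124)
   = [0.741535 + 0.554082] / 0.851322 = 1.521888
d₂ = d₁ − σ√T = 1.521888 − 0.851322 = 0.670566
N(d₁) = 0.935981,  N(d₂) = 0.748751,  e^(−rT) = 0.825548
E₀ = V₀·N(d₁) − D·e^(−rT)·N(d₂)
   = 43.3404·0.935981 − 20.6466·0.825548·0.748751 = 27.803518
B₀ = V₀ − E₀ = 43.3404 − 27.803518 = 15.536882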